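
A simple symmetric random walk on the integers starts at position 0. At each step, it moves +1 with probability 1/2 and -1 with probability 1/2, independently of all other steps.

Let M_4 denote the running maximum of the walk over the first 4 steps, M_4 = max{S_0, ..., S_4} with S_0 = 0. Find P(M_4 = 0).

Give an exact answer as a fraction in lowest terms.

Answer: 3/8

Derivation:
Let M_4 = max(S_0,...,S_4). Use the reflection principle: for j ≥ 1, #{paths with M_4 ≥ j} = #{S_4 ≥ j} + #{S_4 ≥ j+1}.
P(M_4 ≥ 0) = 1 since S_0 = 0, so #{M_4 ≥ 0} = 16.
#{M_4 ≥ 1} = #{S_4 ≥ 1} + #{S_4 ≥ 2} = 5 + 5 = 10.
#{M_4 = 0} = 16 - 10 = 6.
P(M_4 = 0) = 6/16 = 3/8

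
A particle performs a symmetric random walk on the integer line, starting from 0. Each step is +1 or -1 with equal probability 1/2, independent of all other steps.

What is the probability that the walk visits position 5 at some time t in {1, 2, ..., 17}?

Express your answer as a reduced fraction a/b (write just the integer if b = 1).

Answer: 7795/32768

Derivation:
Count via complement. Let g(t,s) = #length-t paths at position s with S_1..S_t all ≠ 5.
g(t,s) = g(t-1,s-1) + g(t-1,s+1) for s ≠ 5; g(t,5) = 0.
t=0: g(0,0)=1
t=1: g(1,-1)=1 g(1,1)=1
t=2: g(2,-2)=1 g(2,0)=2 g(2,2)=1
t=3: g(3,-3)=1 g(3,-1)=3 g(3,1)=3 g(3,3)=1
t=4: g(4,-4)=1 g(4,-2)=4 g(4,0)=6 g(4,2)=4 g(4,4)=1
t=5: g(5,-5)=1 g(5,-3)=5 g(5,-1)=10 g(5,1)=10 g(5,3)=5
t=6: g(6,-6)=1 g(6,-4)=6 g(6,-2)=15 g(6,0)=20 g(6,2)=15 g(6,4)=5
t=7: g(7,-7)=1 g(7,-5)=7 g(7,-3)=21 g(7,-1)=35 g(7,1)=35 g(7,3)=20
t=8: g(8,-8)=1 g(8,-6)=8 g(8,-4)=28 g(8,-2)=56 g(8,0)=70 g(8,2)=55 g(8,4)=20
t=9: g(9,-9)=1 g(9,-7)=9 g(9,-5)=36 g(9,-3)=84 g(9,-1)=126 g(9,1)=125 g(9,3)=75
t=10: g(10,-10)=1 g(10,-8)=10 g(10,-6)=45 g(10,-4)=120 g(10,-2)=210 g(10,0)=251 g(10,2)=200 g(10,4)=75
t=11: g(11,-11)=1 g(11,-9)=11 g(11,-7)=55 g(11,-5)=165 g(11,-3)=330 g(11,-1)=461 g(11,1)=451 g(11,3)=275
t=12: g(12,-12)=1 g(12,-10)=12 g(12,-8)=66 g(12,-6)=220 g(12,-4)=495 g(12,-2)=791 g(12,0)=912 g(12,2)=726 g(12,4)=275
t=13: g(13,-13)=1 g(13,-11)=13 g(13,-9)=78 g(13,-7)=286 g(13,-5)=715 g(13,-3)=1286 g(13,-1)=1703 g(13,1)=1638 g(13,3)=1001
t=14: g(14,-14)=1 g(14,-12)=14 g(14,-10)=91 g(14,-8)=364 g(14,-6)=1001 g(14,-4)=2001 g(14,-2)=2989 g(14,0)=3341 g(14,2)=2639 g(14,4)=1001
t=15: g(15,-15)=1 g(15,-13)=15 g(15,-11)=105 g(15,-9)=455 g(15,-7)=1365 g(15,-5)=3002 g(15,-3)=4990 g(15,-1)=6330 g(15,1)=5980 g(15,3)=3640
t=16: g(16,-16)=1 g(16,-14)=16 g(16,-12)=120 g(16,-10)=560 g(16,-8)=1820 g(16,-6)=4367 g(16,-4)=7992 g(16,-2)=11320 g(16,0)=12310 g(16,2)=9620 g(16,4)=3640
t=17: g(17,-17)=1 g(17,-15)=17 g(17,-13)=136 g(17,-11)=680 g(17,-9)=2380 g(17,-7)=6187 g(17,-5)=12359 g(17,-3)=19312 g(17,-1)=23630 g(17,1)=21930 g(17,3)=13260
Paths never hitting 5: Σ_s g(17,s) = 99892
Paths hitting 5: 2^17 - 99892 = 31180
P = 31180/131072 = 7795/32768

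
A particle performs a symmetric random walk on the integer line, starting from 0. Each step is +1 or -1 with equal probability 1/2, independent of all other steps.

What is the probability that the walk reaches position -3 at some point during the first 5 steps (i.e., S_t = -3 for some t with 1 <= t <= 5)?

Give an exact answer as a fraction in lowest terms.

Answer: 7/32

Derivation:
Count via complement. Let g(t,s) = #length-t paths at position s with S_1..S_t all ≠ -3.
g(t,s) = g(t-1,s-1) + g(t-1,s+1) for s ≠ -3; g(t,-3) = 0.
t=0: g(0,0)=1
t=1: g(1,-1)=1 g(1,1)=1
t=2: g(2,-2)=1 g(2,0)=2 g(2,2)=1
t=3: g(3,-1)=3 g(3,1)=3 g(3,3)=1
t=4: g(4,-2)=3 g(4,0)=6 g(4,2)=4 g(4,4)=1
t=5: g(5,-1)=9 g(5,1)=10 g(5,3)=5 g(5,5)=1
Paths never hitting -3: Σ_s g(5,s) = 25
Paths hitting -3: 2^5 - 25 = 7
P = 7/32 = 7/32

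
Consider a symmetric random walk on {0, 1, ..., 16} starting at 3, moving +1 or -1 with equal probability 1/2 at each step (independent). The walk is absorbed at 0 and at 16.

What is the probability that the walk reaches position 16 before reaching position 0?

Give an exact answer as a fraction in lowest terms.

Answer: 3/16

Derivation:
Symmetric walk (p = 1/2): the harmonic-function argument gives P(hit 16 before 0 | start at 3) = a/N.
P = 3/16 = 3/16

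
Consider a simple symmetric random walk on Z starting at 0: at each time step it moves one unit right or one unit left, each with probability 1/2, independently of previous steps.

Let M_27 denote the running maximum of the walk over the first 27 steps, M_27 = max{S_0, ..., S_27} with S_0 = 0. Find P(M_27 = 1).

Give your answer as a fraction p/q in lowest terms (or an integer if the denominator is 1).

Answer: 5014575/33554432

Derivation:
Let M_27 = max(S_0,...,S_27). Use the reflection principle: for j ≥ 1, #{paths with M_27 ≥ j} = #{S_27 ≥ j} + #{S_27 ≥ j+1}.
By reflection, #{M_27 ≥ 1} = #{S_27 ≥ 1} + #{S_27 ≥ 2} = 67108864 + 47050564 = 114159428.
#{M_27 ≥ 2} = #{S_27 ≥ 2} + #{S_27 ≥ 3} = 47050564 + 47050564 = 94101128.
#{M_27 = 1} = 114159428 - 94101128 = 20058300.
P(M_27 = 1) = 20058300/134217728 = 5014575/33554432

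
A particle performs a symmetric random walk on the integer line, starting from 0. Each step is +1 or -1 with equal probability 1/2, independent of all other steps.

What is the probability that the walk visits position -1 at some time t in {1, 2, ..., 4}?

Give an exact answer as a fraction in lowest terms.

Answer: 5/8

Derivation:
Count via complement. Let g(t,s) = #length-t paths at position s with S_1..S_t all ≠ -1.
g(t,s) = g(t-1,s-1) + g(t-1,s+1) for s ≠ -1; g(t,-1) = 0.
t=0: g(0,0)=1
t=1: g(1,1)=1
t=2: g(2,0)=1 g(2,2)=1
t=3: g(3,1)=2 g(3,3)=1
t=4: g(4,0)=2 g(4,2)=3 g(4,4)=1
Paths never hitting -1: Σ_s g(4,s) = 6
Paths hitting -1: 2^4 - 6 = 10
P = 10/16 = 5/8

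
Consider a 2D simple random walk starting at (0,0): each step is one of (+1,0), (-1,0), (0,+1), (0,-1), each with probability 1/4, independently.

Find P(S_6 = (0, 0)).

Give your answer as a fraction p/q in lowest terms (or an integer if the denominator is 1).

Answer: 25/256

Derivation:
Let h be the number of horizontal steps (so 6-h are vertical). To end at (0,0) need (h+0)/2 right-steps and ((6-h)+0)/2 up-steps.
Sum over h with 0 ≤ h ≤ 6, h ≡ 0 (mod 2), 6-h ≡ 0 (mod 2):
h=0: C(6,0)·C(0,0)·C(6,3) = 1·1·20 = 20
h=2: C(6,2)·C(2,1)·C(4,2) = 15·2·6 = 180
h=4: C(6,4)·C(4,2)·C(2,1) = 15·6·2 = 180
h=6: C(6,6)·C(6,3)·C(0,0) = 1·20·1 = 20
Total favorable: 400
Total paths: 4^6 = 4096
P = 400/4096 = 25/256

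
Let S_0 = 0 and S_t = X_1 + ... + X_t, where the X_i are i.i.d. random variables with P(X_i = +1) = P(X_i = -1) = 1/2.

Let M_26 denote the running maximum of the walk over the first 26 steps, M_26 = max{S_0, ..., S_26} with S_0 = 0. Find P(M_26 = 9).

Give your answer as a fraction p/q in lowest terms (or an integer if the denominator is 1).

Answer: 1562275/67108864

Derivation:
Let M_26 = max(S_0,...,S_26). Use the reflection principle: for j ≥ 1, #{paths with M_26 ≥ j} = #{S_26 ≥ j} + #{S_26 ≥ j+1}.
By reflection, #{M_26 ≥ 9} = #{S_26 ≥ 9} + #{S_26 ≥ 10} = 2533987 + 2533987 = 5067974.
#{M_26 ≥ 10} = #{S_26 ≥ 10} + #{S_26 ≥ 11} = 2533987 + 971712 = 3505699.
#{M_26 = 9} = 5067974 - 3505699 = 1562275.
P(M_26 = 9) = 1562275/67108864 = 1562275/67108864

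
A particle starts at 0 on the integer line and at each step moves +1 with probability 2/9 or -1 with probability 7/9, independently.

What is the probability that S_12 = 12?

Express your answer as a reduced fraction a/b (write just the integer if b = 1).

Answer: 4096/282429536481

Derivation:
To reach position 12 after 12 steps: need 12 steps of +1 and 0 steps of -1.
Number of such sequences: C(12,12) = 1
Each has probability (2/9)^12 · (7/9)^0 = 4096/282429536481
P = 1 · 4096/282429536481 = 4096/282429536481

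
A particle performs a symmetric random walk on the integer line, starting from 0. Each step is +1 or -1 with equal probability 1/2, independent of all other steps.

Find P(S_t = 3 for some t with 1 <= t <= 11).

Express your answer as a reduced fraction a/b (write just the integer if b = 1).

Count via complement. Let g(t,s) = #length-t paths at position s with S_1..S_t all ≠ 3.
g(t,s) = g(t-1,s-1) + g(t-1,s+1) for s ≠ 3; g(t,3) = 0.
t=0: g(0,0)=1
t=1: g(1,-1)=1 g(1,1)=1
t=2: g(2,-2)=1 g(2,0)=2 g(2,2)=1
t=3: g(3,-3)=1 g(3,-1)=3 g(3,1)=3
t=4: g(4,-4)=1 g(4,-2)=4 g(4,0)=6 g(4,2)=3
t=5: g(5,-5)=1 g(5,-3)=5 g(5,-1)=10 g(5,1)=9
t=6: g(6,-6)=1 g(6,-4)=6 g(6,-2)=15 g(6,0)=19 g(6,2)=9
t=7: g(7,-7)=1 g(7,-5)=7 g(7,-3)=21 g(7,-1)=34 g(7,1)=28
t=8: g(8,-8)=1 g(8,-6)=8 g(8,-4)=28 g(8,-2)=55 g(8,0)=62 g(8,2)=28
t=9: g(9,-9)=1 g(9,-7)=9 g(9,-5)=36 g(9,-3)=83 g(9,-1)=117 g(9,1)=90
t=10: g(10,-10)=1 g(10,-8)=10 g(10,-6)=45 g(10,-4)=119 g(10,-2)=200 g(10,0)=207 g(10,2)=90
t=11: g(11,-11)=1 g(11,-9)=11 g(11,-7)=55 g(11,-5)=164 g(11,-3)=319 g(11,-1)=407 g(11,1)=297
Paths never hitting 3: Σ_s g(11,s) = 1254
Paths hitting 3: 2^11 - 1254 = 794
P = 794/2048 = 397/1024

Answer: 397/1024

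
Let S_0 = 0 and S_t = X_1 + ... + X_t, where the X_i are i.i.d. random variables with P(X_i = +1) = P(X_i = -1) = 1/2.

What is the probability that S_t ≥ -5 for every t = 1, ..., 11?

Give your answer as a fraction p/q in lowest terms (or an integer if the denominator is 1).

Let f(t,s) = #length-t paths at position s with S_1..S_t all ≥ -5.
f(t,s) = f(t-1,s-1) + f(t-1,s+1) for s ≥ -5; f(t,s) = 0 for s < -5.
t=0: f(0,0)=1
t=1: f(1,-1)=1 f(1,1)=1
t=2: f(2,-2)=1 f(2,0)=2 f(2,2)=1
t=3: f(3,-3)=1 f(3,-1)=3 f(3,1)=3 f(3,3)=1
t=4: f(4,-4)=1 f(4,-2)=4 f(4,0)=6 f(4,2)=4 f(4,4)=1
t=5: f(5,-5)=1 f(5,-3)=5 f(5,-1)=10 f(5,1)=10 f(5,3)=5 f(5,5)=1
t=6: f(6,-4)=6 f(6,-2)=15 f(6,0)=20 f(6,2)=15 f(6,4)=6 f(6,6)=1
t=7: f(7,-5)=6 f(7,-3)=21 f(7,-1)=35 f(7,1)=35 f(7,3)=21 f(7,5)=7 f(7,7)=1
t=8: f(8,-4)=27 f(8,-2)=56 f(8,0)=70 f(8,2)=56 f(8,4)=28 f(8,6)=8 f(8,8)=1
t=9: f(9,-5)=27 f(9,-3)=83 f(9,-1)=126 f(9,1)=126 f(9,3)=84 f(9,5)=36 f(9,7)=9 f(9,9)=1
t=10: f(10,-4)=110 f(10,-2)=209 f(10,0)=252 f(10,2)=210 f(10,4)=120 f(10,6)=45 f(10,8)=10 f(10,10)=1
t=11: f(11,-5)=110 f(11,-3)=319 f(11,-1)=461 f(11,1)=462 f(11,3)=330 f(11,5)=165 f(11,7)=55 f(11,9)=11 f(11,11)=1
Σ_s f(11,s) = 1914
P = 1914/2048 = 957/1024

Answer: 957/1024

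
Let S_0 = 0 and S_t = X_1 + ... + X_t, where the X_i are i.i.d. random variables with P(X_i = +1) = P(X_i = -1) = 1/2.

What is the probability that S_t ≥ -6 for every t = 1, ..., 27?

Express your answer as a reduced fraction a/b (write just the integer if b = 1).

Answer: 109396395/134217728

Derivation:
Let f(t,s) = #length-t paths at position s with S_1..S_t all ≥ -6.
f(t,s) = f(t-1,s-1) + f(t-1,s+1) for s ≥ -6; f(t,s) = 0 for s < -6.
t=0: f(0,0)=1
t=1: f(1,-1)=1 f(1,1)=1
t=2: f(2,-2)=1 f(2,0)=2 f(2,2)=1
t=3: f(3,-3)=1 f(3,-1)=3 f(3,1)=3 f(3,3)=1
t=4: f(4,-4)=1 f(4,-2)=4 f(4,0)=6 f(4,2)=4 f(4,4)=1
t=5: f(5,-5)=1 f(5,-3)=5 f(5,-1)=10 f(5,1)=10 f(5,3)=5 f(5,5)=1
t=6: f(6,-6)=1 f(6,-4)=6 f(6,-2)=15 f(6,0)=20 f(6,2)=15 f(6,4)=6 f(6,6)=1
t=7: f(7,-5)=7 f(7,-3)=21 f(7,-1)=35 f(7,1)=35 f(7,3)=21 f(7,5)=7 f(7,7)=1
t=8: f(8,-6)=7 f(8,-4)=28 f(8,-2)=56 f(8,0)=70 f(8,2)=56 f(8,4)=28 f(8,6)=8 f(8,8)=1
t=9: f(9,-5)=35 f(9,-3)=84 f(9,-1)=126 f(9,1)=126 f(9,3)=84 f(9,5)=36 f(9,7)=9 f(9,9)=1
t=10: f(10,-6)=35 f(10,-4)=119 f(10,-2)=210 f(10,0)=252 f(10,2)=210 f(10,4)=120 f(10,6)=45 f(10,8)=10 f(10,10)=1
t=11: f(11,-5)=154 f(11,-3)=329 f(11,-1)=462 f(11,1)=462 f(11,3)=330 f(11,5)=165 f(11,7)=55 f(11,9)=11 f(11,11)=1
t=12: f(12,-6)=154 f(12,-4)=483 f(12,-2)=791 f(12,0)=924 f(12,2)=792 f(12,4)=495 f(12,6)=220 f(12,8)=66 f(12,10)=12 f(12,12)=1
t=13: f(13,-5)=637 f(13,-3)=1274 f(13,-1)=1715 f(13,1)=1716 f(13,3)=1287 f(13,5)=715 f(13,7)=286 f(13,9)=78 f(13,11)=13 f(13,13)=1
t=14: f(14,-6)=637 f(14,-4)=1911 f(14,-2)=2989 f(14,0)=3431 f(14,2)=3003 f(14,4)=2002 f(14,6)=1001 f(14,8)=364 f(14,10)=91 f(14,12)=14 f(14,14)=1
t=15: f(15,-5)=2548 f(15,-3)=4900 f(15,-1)=6420 f(15,1)=6434 f(15,3)=5005 f(15,5)=3003 f(15,7)=1365 f(15,9)=455 f(15,11)=105 f(15,13)=15 f(15,15)=1
t=16: f(16,-6)=2548 f(16,-4)=7448 f(16,-2)=11320 f(16,0)=12854 f(16,2)=11439 f(16,4)=8008 f(16,6)=4368 f(16,8)=1820 f(16,10)=560 f(16,12)=120 f(16,14)=16 f(16,16)=1
t=17: f(17,-5)=9996 f(17,-3)=18768 f(17,-1)=24174 f(17,1)=24293 f(17,3)=19447 f(17,5)=12376 f(17,7)=6188 f(17,9)=2380 f(17,11)=680 f(17,13)=136 f(17,15)=17 f(17,17)=1
t=18: f(18,-6)=9996 f(18,-4)=28764 f(18,-2)=42942 f(18,0)=48467 f(18,2)=43740 f(18,4)=31823 f(18,6)=18564 f(18,8)=8568 f(18,10)=3060 f(18,12)=816 f(18,14)=153 f(18,16)=18 f(18,18)=1
t=19: f(19,-5)=38760 f(19,-3)=71706 f(19,-1)=91409 f(19,1)=92207 f(19,3)=75563 f(19,5)=50387 f(19,7)=27132 f(19,9)=11628 f(19,11)=3876 f(19,13)=969 f(19,15)=171 f(19,17)=19 f(19,19)=1
t=20: f(20,-6)=38760 f(20,-4)=110466 f(20,-2)=163115 f(20,0)=183616 f(20,2)=167770 f(20,4)=125950 f(20,6)=77519 f(20,8)=38760 f(20,10)=15504 f(20,12)=4845 f(20,14)=1140 f(20,16)=190 f(20,18)=20 f(20,20)=1
t=21: f(21,-5)=149226 f(21,-3)=273581 f(21,-1)=346731 f(21,1)=351386 f(21,3)=293720 f(21,5)=203469 f(21,7)=116279 f(21,9)=54264 f(21,11)=20349 f(21,13)=5985 f(21,15)=1330 f(21,17)=210 f(21,19)=21 f(21,21)=1
t=22: f(22,-6)=149226 f(22,-4)=422807 f(22,-2)=620312 f(22,0)=698117 f(22,2)=645106 f(22,4)=497189 f(22,6)=319748 f(22,8)=170543 f(22,10)=74613 f(22,12)=26334 f(22,14)=7315 f(22,16)=1540 f(22,18)=231 f(22,20)=22 f(22,22)=1
t=23: f(23,-5)=572033 f(23,-3)=1043119 f(23,-1)=1318429 f(23,1)=1343223 f(23,3)=1142295 f(23,5)=816937 f(23,7)=490291 f(23,9)=245156 f(23,11)=100947 f(23,13)=33649 f(23,15)=8855 f(23,17)=1771 f(23,19)=253 f(23,21)=23 f(23,23)=1
t=24: f(24,-6)=572033 f(24,-4)=1615152 f(24,-2)=2361548 f(24,0)=2661652 f(24,2)=2485518 f(24,4)=1959232 f(24,6)=1307228 f(24,8)=735447 f(24,10)=346103 f(24,12)=134596 f(24,14)=42504 f(24,16)=10626 f(24,18)=2024 f(24,20)=276 f(24,22)=24 f(24,24)=1
t=25: f(25,-5)=2187185 f(25,-3)=3976700 f(25,-1)=5023200 f(25,1)=5147170 f(25,3)=4444750 f(25,5)=3266460 f(25,7)=2042675 f(25,9)=1081550 f(25,11)=480699 f(25,13)=177100 f(25,15)=53130 f(25,17)=12650 f(25,19)=2300 f(25,21)=300 f(25,23)=25 f(25,25)=1
t=26: f(26,-6)=2187185 f(26,-4)=6163885 f(26,-2)=8999900 f(26,0)=10170370 f(26,2)=9591920 f(26,4)=7711210 f(26,6)=5309135 f(26,8)=3124225 f(26,10)=1562249 f(26,12)=657799 f(26,14)=230230 f(26,16)=65780 f(26,18)=14950 f(26,20)=2600 f(26,22)=325 f(26,24)=26 f(26,26)=1
t=27: f(27,-5)=8351070 f(27,-3)=15163785 f(27,-1)=19170270 f(27,1)=19762290 f(27,3)=17303130 f(27,5)=13020345 f(27,7)=8433360 f(27,9)=4686474 f(27,11)=2220048 f(27,13)=888029 f(27,15)=296010 f(27,17)=80730 f(27,19)=17550 f(27,21)=2925 f(27,23)=351 f(27,25)=27 f(27,27)=1
Σ_s f(27,s) = 109396395
P = 109396395/134217728 = 109396395/134217728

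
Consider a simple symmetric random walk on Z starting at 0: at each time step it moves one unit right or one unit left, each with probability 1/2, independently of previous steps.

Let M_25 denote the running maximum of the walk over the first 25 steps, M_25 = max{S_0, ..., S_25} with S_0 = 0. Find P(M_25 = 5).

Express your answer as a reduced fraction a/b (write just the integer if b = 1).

Let M_25 = max(S_0,...,S_25). Use the reflection principle: for j ≥ 1, #{paths with M_25 ≥ j} = #{S_25 ≥ j} + #{S_25 ≥ j+1}.
By reflection, #{M_25 ≥ 5} = #{S_25 ≥ 5} + #{S_25 ≥ 6} = 7119516 + 3850756 = 10970272.
#{M_25 ≥ 6} = #{S_25 ≥ 6} + #{S_25 ≥ 7} = 3850756 + 3850756 = 7701512.
#{M_25 = 5} = 10970272 - 7701512 = 3268760.
P(M_25 = 5) = 3268760/33554432 = 408595/4194304

Answer: 408595/4194304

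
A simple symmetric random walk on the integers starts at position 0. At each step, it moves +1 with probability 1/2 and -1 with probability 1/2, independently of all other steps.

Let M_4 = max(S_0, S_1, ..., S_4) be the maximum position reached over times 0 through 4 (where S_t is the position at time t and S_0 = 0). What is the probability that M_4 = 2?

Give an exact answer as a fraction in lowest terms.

Let M_4 = max(S_0,...,S_4). Use the reflection principle: for j ≥ 1, #{paths with M_4 ≥ j} = #{S_4 ≥ j} + #{S_4 ≥ j+1}.
By reflection, #{M_4 ≥ 2} = #{S_4 ≥ 2} + #{S_4 ≥ 3} = 5 + 1 = 6.
#{M_4 ≥ 3} = #{S_4 ≥ 3} + #{S_4 ≥ 4} = 1 + 1 = 2.
#{M_4 = 2} = 6 - 2 = 4.
P(M_4 = 2) = 4/16 = 1/4

Answer: 1/4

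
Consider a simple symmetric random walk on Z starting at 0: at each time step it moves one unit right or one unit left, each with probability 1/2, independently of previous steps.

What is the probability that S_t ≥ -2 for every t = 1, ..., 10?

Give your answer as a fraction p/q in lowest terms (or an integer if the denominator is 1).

Answer: 21/32

Derivation:
Let f(t,s) = #length-t paths at position s with S_1..S_t all ≥ -2.
f(t,s) = f(t-1,s-1) + f(t-1,s+1) for s ≥ -2; f(t,s) = 0 for s < -2.
t=0: f(0,0)=1
t=1: f(1,-1)=1 f(1,1)=1
t=2: f(2,-2)=1 f(2,0)=2 f(2,2)=1
t=3: f(3,-1)=3 f(3,1)=3 f(3,3)=1
t=4: f(4,-2)=3 f(4,0)=6 f(4,2)=4 f(4,4)=1
t=5: f(5,-1)=9 f(5,1)=10 f(5,3)=5 f(5,5)=1
t=6: f(6,-2)=9 f(6,0)=19 f(6,2)=15 f(6,4)=6 f(6,6)=1
t=7: f(7,-1)=28 f(7,1)=34 f(7,3)=21 f(7,5)=7 f(7,7)=1
t=8: f(8,-2)=28 f(8,0)=62 f(8,2)=55 f(8,4)=28 f(8,6)=8 f(8,8)=1
t=9: f(9,-1)=90 f(9,1)=117 f(9,3)=83 f(9,5)=36 f(9,7)=9 f(9,9)=1
t=10: f(10,-2)=90 f(10,0)=207 f(10,2)=200 f(10,4)=119 f(10,6)=45 f(10,8)=10 f(10,10)=1
Σ_s f(10,s) = 672
P = 672/1024 = 21/32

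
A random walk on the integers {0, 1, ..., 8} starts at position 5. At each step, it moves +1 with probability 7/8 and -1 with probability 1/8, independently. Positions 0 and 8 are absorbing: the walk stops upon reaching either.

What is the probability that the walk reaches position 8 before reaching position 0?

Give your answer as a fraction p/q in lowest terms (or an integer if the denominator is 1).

Biased walk: p = 7/8, q = 1/8, r = q/p = 1/7
Gambler's ruin: P(hit 8 before 0 | start at 5) = (1 - r^a)/(1 - r^N)
r^5 = 1/16807; r^8 = 1/5764801
P = (1 - 1/16807) / (1 - 1/5764801) = 16806/16807 / 5764800/5764801 = 960743/960800

Answer: 960743/960800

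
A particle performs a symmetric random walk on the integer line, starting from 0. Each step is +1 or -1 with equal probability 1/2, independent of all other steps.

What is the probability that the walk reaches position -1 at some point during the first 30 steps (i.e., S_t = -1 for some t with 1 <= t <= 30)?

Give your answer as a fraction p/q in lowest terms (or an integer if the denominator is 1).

Count via complement. Let g(t,s) = #length-t paths at position s with S_1..S_t all ≠ -1.
g(t,s) = g(t-1,s-1) + g(t-1,s+1) for s ≠ -1; g(t,-1) = 0.
t=0: g(0,0)=1
t=1: g(1,1)=1
t=2: g(2,0)=1 g(2,2)=1
t=3: g(3,1)=2 g(3,3)=1
t=4: g(4,0)=2 g(4,2)=3 g(4,4)=1
t=5: g(5,1)=5 g(5,3)=4 g(5,5)=1
t=6: g(6,0)=5 g(6,2)=9 g(6,4)=5 g(6,6)=1
t=7: g(7,1)=14 g(7,3)=14 g(7,5)=6 g(7,7)=1
t=8: g(8,0)=14 g(8,2)=28 g(8,4)=20 g(8,6)=7 g(8,8)=1
t=9: g(9,1)=42 g(9,3)=48 g(9,5)=27 g(9,7)=8 g(9,9)=1
t=10: g(10,0)=42 g(10,2)=90 g(10,4)=75 g(10,6)=35 g(10,8)=9 g(10,10)=1
t=11: g(11,1)=132 g(11,3)=165 g(11,5)=110 g(11,7)=44 g(11,9)=10 g(11,11)=1
t=12: g(12,0)=132 g(12,2)=297 g(12,4)=275 g(12,6)=154 g(12,8)=54 g(12,10)=11 g(12,12)=1
t=13: g(13,1)=429 g(13,3)=572 g(13,5)=429 g(13,7)=208 g(13,9)=65 g(13,11)=12 g(13,13)=1
t=14: g(14,0)=429 g(14,2)=1001 g(14,4)=1001 g(14,6)=637 g(14,8)=273 g(14,10)=77 g(14,12)=13 g(14,14)=1
t=15: g(15,1)=1430 g(15,3)=2002 g(15,5)=1638 g(15,7)=910 g(15,9)=350 g(15,11)=90 g(15,13)=14 g(15,15)=1
t=16: g(16,0)=1430 g(16,2)=3432 g(16,4)=3640 g(16,6)=2548 g(16,8)=1260 g(16,10)=440 g(16,12)=104 g(16,14)=15 g(16,16)=1
t=17: g(17,1)=4862 g(17,3)=7072 g(17,5)=6188 g(17,7)=3808 g(17,9)=1700 g(17,11)=544 g(17,13)=119 g(17,15)=16 g(17,17)=1
t=18: g(18,0)=4862 g(18,2)=11934 g(18,4)=13260 g(18,6)=9996 g(18,8)=5508 g(18,10)=2244 g(18,12)=663 g(18,14)=135 g(18,16)=17 g(18,18)=1
t=19: g(19,1)=16796 g(19,3)=25194 g(19,5)=23256 g(19,7)=15504 g(19,9)=7752 g(19,11)=2907 g(19,13)=798 g(19,15)=152 g(19,17)=18 g(19,19)=1
t=20: g(20,0)=16796 g(20,2)=41990 g(20,4)=48450 g(20,6)=38760 g(20,8)=23256 g(20,10)=10659 g(20,12)=3705 g(20,14)=950 g(20,16)=170 g(20,18)=19 g(20,20)=1
t=21: g(21,1)=58786 g(21,3)=90440 g(21,5)=87210 g(21,7)=62016 g(21,9)=33915 g(21,11)=14364 g(21,13)=4655 g(21,15)=1120 g(21,17)=189 g(21,19)=20 g(21,21)=1
t=22: g(22,0)=58786 g(22,2)=149226 g(22,4)=177650 g(22,6)=149226 g(22,8)=95931 g(22,10)=48279 g(22,12)=19019 g(22,14)=5775 g(22,16)=1309 g(22,18)=209 g(22,20)=21 g(22,22)=1
t=23: g(23,1)=208012 g(23,3)=326876 g(23,5)=326876 g(23,7)=245157 g(23,9)=144210 g(23,11)=67298 g(23,13)=24794 g(23,15)=7084 g(23,17)=1518 g(23,19)=230 g(23,21)=22 g(23,23)=1
t=24: g(24,0)=208012 g(24,2)=534888 g(24,4)=653752 g(24,6)=572033 g(24,8)=389367 g(24,10)=211508 g(24,12)=92092 g(24,14)=31878 g(24,16)=8602 g(24,18)=1748 g(24,20)=252 g(24,22)=23 g(24,24)=1
t=25: g(25,1)=742900 g(25,3)=1188640 g(25,5)=1225785 g(25,7)=961400 g(25,9)=600875 g(25,11)=303600 g(25,13)=123970 g(25,15)=40480 g(25,17)=10350 g(25,19)=2000 g(25,21)=275 g(25,23)=24 g(25,25)=1
t=26: g(26,0)=742900 g(26,2)=1931540 g(26,4)=2414425 g(26,6)=2187185 g(26,8)=1562275 g(26,10)=904475 g(26,12)=427570 g(26,14)=164450 g(26,16)=50830 g(26,18)=12350 g(26,20)=2275 g(26,22)=299 g(26,24)=25 g(26,26)=1
t=27: g(27,1)=2674440 g(27,3)=4345965 g(27,5)=4601610 g(27,7)=3749460 g(27,9)=2466750 g(27,11)=1332045 g(27,13)=592020 g(27,15)=215280 g(27,17)=63180 g(27,19)=14625 g(27,21)=2574 g(27,23)=324 g(27,25)=26 g(27,27)=1
t=28: g(28,0)=2674440 g(28,2)=7020405 g(28,4)=8947575 g(28,6)=8351070 g(28,8)=6216210 g(28,10)=3798795 g(28,12)=1924065 g(28,14)=807300 g(28,16)=278460 g(28,18)=77805 g(28,20)=17199 g(28,22)=2898 g(28,24)=350 g(28,26)=27 g(28,28)=1
t=29: g(29,1)=9694845 g(29,3)=15967980 g(29,5)=17298645 g(29,7)=14567280 g(29,9)=10015005 g(29,11)=5722860 g(29,13)=2731365 g(29,15)=1085760 g(29,17)=356265 g(29,19)=95004 g(29,21)=20097 g(29,23)=3248 g(29,25)=377 g(29,27)=28 g(29,29)=1
t=30: g(30,0)=9694845 g(30,2)=25662825 g(30,4)=33266625 g(30,6)=31865925 g(30,8)=24582285 g(30,10)=15737865 g(30,12)=8454225 g(30,14)=3817125 g(30,16)=1442025 g(30,18)=451269 g(30,20)=115101 g(30,22)=23345 g(30,24)=3625 g(30,26)=405 g(30,28)=29 g(30,30)=1
Paths never hitting -1: Σ_s g(30,s) = 155117520
Paths hitting -1: 2^30 - 155117520 = 918624304
P = 918624304/1073741824 = 57414019/67108864

Answer: 57414019/67108864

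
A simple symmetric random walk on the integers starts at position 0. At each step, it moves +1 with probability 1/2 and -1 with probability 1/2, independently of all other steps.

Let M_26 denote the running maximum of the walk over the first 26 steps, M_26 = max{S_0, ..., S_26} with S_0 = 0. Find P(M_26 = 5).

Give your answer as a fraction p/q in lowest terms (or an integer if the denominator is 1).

Answer: 5311735/67108864

Derivation:
Let M_26 = max(S_0,...,S_26). Use the reflection principle: for j ≥ 1, #{paths with M_26 ≥ j} = #{S_26 ≥ j} + #{S_26 ≥ j+1}.
By reflection, #{M_26 ≥ 5} = #{S_26 ≥ 5} + #{S_26 ≥ 6} = 10970272 + 10970272 = 21940544.
#{M_26 ≥ 6} = #{S_26 ≥ 6} + #{S_26 ≥ 7} = 10970272 + 5658537 = 16628809.
#{M_26 = 5} = 21940544 - 16628809 = 5311735.
P(M_26 = 5) = 5311735/67108864 = 5311735/67108864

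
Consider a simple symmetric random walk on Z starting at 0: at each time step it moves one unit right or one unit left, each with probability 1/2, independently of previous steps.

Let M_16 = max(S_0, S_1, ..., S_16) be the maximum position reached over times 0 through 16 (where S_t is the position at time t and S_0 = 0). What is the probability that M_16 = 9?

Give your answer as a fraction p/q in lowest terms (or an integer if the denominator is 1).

Let M_16 = max(S_0,...,S_16). Use the reflection principle: for j ≥ 1, #{paths with M_16 ≥ j} = #{S_16 ≥ j} + #{S_16 ≥ j+1}.
By reflection, #{M_16 ≥ 9} = #{S_16 ≥ 9} + #{S_16 ≥ 10} = 697 + 697 = 1394.
#{M_16 ≥ 10} = #{S_16 ≥ 10} + #{S_16 ≥ 11} = 697 + 137 = 834.
#{M_16 = 9} = 1394 - 834 = 560.
P(M_16 = 9) = 560/65536 = 35/4096

Answer: 35/4096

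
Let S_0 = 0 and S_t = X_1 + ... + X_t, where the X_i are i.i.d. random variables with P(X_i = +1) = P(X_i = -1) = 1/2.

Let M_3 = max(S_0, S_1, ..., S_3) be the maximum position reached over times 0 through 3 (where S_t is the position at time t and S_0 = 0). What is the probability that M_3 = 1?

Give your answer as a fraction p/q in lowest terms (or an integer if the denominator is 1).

Let M_3 = max(S_0,...,S_3). Use the reflection principle: for j ≥ 1, #{paths with M_3 ≥ j} = #{S_3 ≥ j} + #{S_3 ≥ j+1}.
By reflection, #{M_3 ≥ 1} = #{S_3 ≥ 1} + #{S_3 ≥ 2} = 4 + 1 = 5.
#{M_3 ≥ 2} = #{S_3 ≥ 2} + #{S_3 ≥ 3} = 1 + 1 = 2.
#{M_3 = 1} = 5 - 2 = 3.
P(M_3 = 1) = 3/8 = 3/8

Answer: 3/8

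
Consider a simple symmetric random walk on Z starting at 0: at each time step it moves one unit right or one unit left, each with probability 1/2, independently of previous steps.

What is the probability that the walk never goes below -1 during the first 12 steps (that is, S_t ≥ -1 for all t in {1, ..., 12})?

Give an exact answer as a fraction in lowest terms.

Answer: 429/1024

Derivation:
Let f(t,s) = #length-t paths at position s with S_1..S_t all ≥ -1.
f(t,s) = f(t-1,s-1) + f(t-1,s+1) for s ≥ -1; f(t,s) = 0 for s < -1.
t=0: f(0,0)=1
t=1: f(1,-1)=1 f(1,1)=1
t=2: f(2,0)=2 f(2,2)=1
t=3: f(3,-1)=2 f(3,1)=3 f(3,3)=1
t=4: f(4,0)=5 f(4,2)=4 f(4,4)=1
t=5: f(5,-1)=5 f(5,1)=9 f(5,3)=5 f(5,5)=1
t=6: f(6,0)=14 f(6,2)=14 f(6,4)=6 f(6,6)=1
t=7: f(7,-1)=14 f(7,1)=28 f(7,3)=20 f(7,5)=7 f(7,7)=1
t=8: f(8,0)=42 f(8,2)=48 f(8,4)=27 f(8,6)=8 f(8,8)=1
t=9: f(9,-1)=42 f(9,1)=90 f(9,3)=75 f(9,5)=35 f(9,7)=9 f(9,9)=1
t=10: f(10,0)=132 f(10,2)=165 f(10,4)=110 f(10,6)=44 f(10,8)=10 f(10,10)=1
t=11: f(11,-1)=132 f(11,1)=297 f(11,3)=275 f(11,5)=154 f(11,7)=54 f(11,9)=11 f(11,11)=1
t=12: f(12,0)=429 f(12,2)=572 f(12,4)=429 f(12,6)=208 f(12,8)=65 f(12,10)=12 f(12,12)=1
Σ_s f(12,s) = 1716
P = 1716/4096 = 429/1024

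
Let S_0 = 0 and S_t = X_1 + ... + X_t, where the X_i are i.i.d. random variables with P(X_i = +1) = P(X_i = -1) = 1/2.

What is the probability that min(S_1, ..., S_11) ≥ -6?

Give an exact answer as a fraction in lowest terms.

Answer: 1969/2048

Derivation:
Let f(t,s) = #length-t paths at position s with S_1..S_t all ≥ -6.
f(t,s) = f(t-1,s-1) + f(t-1,s+1) for s ≥ -6; f(t,s) = 0 for s < -6.
t=0: f(0,0)=1
t=1: f(1,-1)=1 f(1,1)=1
t=2: f(2,-2)=1 f(2,0)=2 f(2,2)=1
t=3: f(3,-3)=1 f(3,-1)=3 f(3,1)=3 f(3,3)=1
t=4: f(4,-4)=1 f(4,-2)=4 f(4,0)=6 f(4,2)=4 f(4,4)=1
t=5: f(5,-5)=1 f(5,-3)=5 f(5,-1)=10 f(5,1)=10 f(5,3)=5 f(5,5)=1
t=6: f(6,-6)=1 f(6,-4)=6 f(6,-2)=15 f(6,0)=20 f(6,2)=15 f(6,4)=6 f(6,6)=1
t=7: f(7,-5)=7 f(7,-3)=21 f(7,-1)=35 f(7,1)=35 f(7,3)=21 f(7,5)=7 f(7,7)=1
t=8: f(8,-6)=7 f(8,-4)=28 f(8,-2)=56 f(8,0)=70 f(8,2)=56 f(8,4)=28 f(8,6)=8 f(8,8)=1
t=9: f(9,-5)=35 f(9,-3)=84 f(9,-1)=126 f(9,1)=126 f(9,3)=84 f(9,5)=36 f(9,7)=9 f(9,9)=1
t=10: f(10,-6)=35 f(10,-4)=119 f(10,-2)=210 f(10,0)=252 f(10,2)=210 f(10,4)=120 f(10,6)=45 f(10,8)=10 f(10,10)=1
t=11: f(11,-5)=154 f(11,-3)=329 f(11,-1)=462 f(11,1)=462 f(11,3)=330 f(11,5)=165 f(11,7)=55 f(11,9)=11 f(11,11)=1
Σ_s f(11,s) = 1969
P = 1969/2048 = 1969/2048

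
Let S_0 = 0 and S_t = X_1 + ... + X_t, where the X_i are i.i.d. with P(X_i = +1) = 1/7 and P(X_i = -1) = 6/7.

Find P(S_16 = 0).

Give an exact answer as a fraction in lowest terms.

To reach position 0 after 16 steps: need 8 steps of +1 and 8 steps of -1.
Number of such sequences: C(16,8) = 12870
Each has probability (1/7)^8 · (6/7)^8 = 1679616/33232930569601
P = 12870 · 1679616/33232930569601 = 21616657920/33232930569601

Answer: 21616657920/33232930569601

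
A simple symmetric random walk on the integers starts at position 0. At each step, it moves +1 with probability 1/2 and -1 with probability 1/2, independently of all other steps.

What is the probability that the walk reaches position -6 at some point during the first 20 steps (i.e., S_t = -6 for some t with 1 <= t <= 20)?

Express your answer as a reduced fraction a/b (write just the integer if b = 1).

Count via complement. Let g(t,s) = #length-t paths at position s with S_1..S_t all ≠ -6.
g(t,s) = g(t-1,s-1) + g(t-1,s+1) for s ≠ -6; g(t,-6) = 0.
t=0: g(0,0)=1
t=1: g(1,-1)=1 g(1,1)=1
t=2: g(2,-2)=1 g(2,0)=2 g(2,2)=1
t=3: g(3,-3)=1 g(3,-1)=3 g(3,1)=3 g(3,3)=1
t=4: g(4,-4)=1 g(4,-2)=4 g(4,0)=6 g(4,2)=4 g(4,4)=1
t=5: g(5,-5)=1 g(5,-3)=5 g(5,-1)=10 g(5,1)=10 g(5,3)=5 g(5,5)=1
t=6: g(6,-4)=6 g(6,-2)=15 g(6,0)=20 g(6,2)=15 g(6,4)=6 g(6,6)=1
t=7: g(7,-5)=6 g(7,-3)=21 g(7,-1)=35 g(7,1)=35 g(7,3)=21 g(7,5)=7 g(7,7)=1
t=8: g(8,-4)=27 g(8,-2)=56 g(8,0)=70 g(8,2)=56 g(8,4)=28 g(8,6)=8 g(8,8)=1
t=9: g(9,-5)=27 g(9,-3)=83 g(9,-1)=126 g(9,1)=126 g(9,3)=84 g(9,5)=36 g(9,7)=9 g(9,9)=1
t=10: g(10,-4)=110 g(10,-2)=209 g(10,0)=252 g(10,2)=210 g(10,4)=120 g(10,6)=45 g(10,8)=10 g(10,10)=1
t=11: g(11,-5)=110 g(11,-3)=319 g(11,-1)=461 g(11,1)=462 g(11,3)=330 g(11,5)=165 g(11,7)=55 g(11,9)=11 g(11,11)=1
t=12: g(12,-4)=429 g(12,-2)=780 g(12,0)=923 g(12,2)=792 g(12,4)=495 g(12,6)=220 g(12,8)=66 g(12,10)=12 g(12,12)=1
t=13: g(13,-5)=429 g(13,-3)=1209 g(13,-1)=1703 g(13,1)=1715 g(13,3)=1287 g(13,5)=715 g(13,7)=286 g(13,9)=78 g(13,11)=13 g(13,13)=1
t=14: g(14,-4)=1638 g(14,-2)=2912 g(14,0)=3418 g(14,2)=3002 g(14,4)=2002 g(14,6)=1001 g(14,8)=364 g(14,10)=91 g(14,12)=14 g(14,14)=1
t=15: g(15,-5)=1638 g(15,-3)=4550 g(15,-1)=6330 g(15,1)=6420 g(15,3)=5004 g(15,5)=3003 g(15,7)=1365 g(15,9)=455 g(15,11)=105 g(15,13)=15 g(15,15)=1
t=16: g(16,-4)=6188 g(16,-2)=10880 g(16,0)=12750 g(16,2)=11424 g(16,4)=8007 g(16,6)=4368 g(16,8)=1820 g(16,10)=560 g(16,12)=120 g(16,14)=16 g(16,16)=1
t=17: g(17,-5)=6188 g(17,-3)=17068 g(17,-1)=23630 g(17,1)=24174 g(17,3)=19431 g(17,5)=12375 g(17,7)=6188 g(17,9)=2380 g(17,11)=680 g(17,13)=136 g(17,15)=17 g(17,17)=1
t=18: g(18,-4)=23256 g(18,-2)=40698 g(18,0)=47804 g(18,2)=43605 g(18,4)=31806 g(18,6)=18563 g(18,8)=8568 g(18,10)=3060 g(18,12)=816 g(18,14)=153 g(18,16)=18 g(18,18)=1
t=19: g(19,-5)=23256 g(19,-3)=63954 g(19,-1)=88502 g(19,1)=91409 g(19,3)=75411 g(19,5)=50369 g(19,7)=27131 g(19,9)=11628 g(19,11)=3876 g(19,13)=969 g(19,15)=171 g(19,17)=19 g(19,19)=1
t=20: g(20,-4)=87210 g(20,-2)=152456 g(20,0)=179911 g(20,2)=166820 g(20,4)=125780 g(20,6)=77500 g(20,8)=38759 g(20,10)=15504 g(20,12)=4845 g(20,14)=1140 g(20,16)=190 g(20,18)=20 g(20,20)=1
Paths never hitting -6: Σ_s g(20,s) = 850136
Paths hitting -6: 2^20 - 850136 = 198440
P = 198440/1048576 = 24805/131072

Answer: 24805/131072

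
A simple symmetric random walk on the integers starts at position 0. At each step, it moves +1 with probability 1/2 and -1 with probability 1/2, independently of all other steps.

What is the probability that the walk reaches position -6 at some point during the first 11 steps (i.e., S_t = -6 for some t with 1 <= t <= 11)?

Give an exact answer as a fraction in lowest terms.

Answer: 67/1024

Derivation:
Count via complement. Let g(t,s) = #length-t paths at position s with S_1..S_t all ≠ -6.
g(t,s) = g(t-1,s-1) + g(t-1,s+1) for s ≠ -6; g(t,-6) = 0.
t=0: g(0,0)=1
t=1: g(1,-1)=1 g(1,1)=1
t=2: g(2,-2)=1 g(2,0)=2 g(2,2)=1
t=3: g(3,-3)=1 g(3,-1)=3 g(3,1)=3 g(3,3)=1
t=4: g(4,-4)=1 g(4,-2)=4 g(4,0)=6 g(4,2)=4 g(4,4)=1
t=5: g(5,-5)=1 g(5,-3)=5 g(5,-1)=10 g(5,1)=10 g(5,3)=5 g(5,5)=1
t=6: g(6,-4)=6 g(6,-2)=15 g(6,0)=20 g(6,2)=15 g(6,4)=6 g(6,6)=1
t=7: g(7,-5)=6 g(7,-3)=21 g(7,-1)=35 g(7,1)=35 g(7,3)=21 g(7,5)=7 g(7,7)=1
t=8: g(8,-4)=27 g(8,-2)=56 g(8,0)=70 g(8,2)=56 g(8,4)=28 g(8,6)=8 g(8,8)=1
t=9: g(9,-5)=27 g(9,-3)=83 g(9,-1)=126 g(9,1)=126 g(9,3)=84 g(9,5)=36 g(9,7)=9 g(9,9)=1
t=10: g(10,-4)=110 g(10,-2)=209 g(10,0)=252 g(10,2)=210 g(10,4)=120 g(10,6)=45 g(10,8)=10 g(10,10)=1
t=11: g(11,-5)=110 g(11,-3)=319 g(11,-1)=461 g(11,1)=462 g(11,3)=330 g(11,5)=165 g(11,7)=55 g(11,9)=11 g(11,11)=1
Paths never hitting -6: Σ_s g(11,s) = 1914
Paths hitting -6: 2^11 - 1914 = 134
P = 134/2048 = 67/1024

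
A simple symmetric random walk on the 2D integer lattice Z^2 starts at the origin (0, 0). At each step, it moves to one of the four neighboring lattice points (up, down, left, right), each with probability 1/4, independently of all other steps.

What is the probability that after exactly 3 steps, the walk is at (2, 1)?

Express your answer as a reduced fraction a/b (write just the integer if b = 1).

Let h be the number of horizontal steps (so 3-h are vertical). To end at (2,1) need (h+2)/2 right-steps and ((3-h)+1)/2 up-steps.
Sum over h with 2 ≤ h ≤ 2, h ≡ 0 (mod 2), 3-h ≡ 1 (mod 2):
h=2: C(3,2)·C(2,2)·C(1,1) = 3·1·1 = 3
Total favorable: 3
Total paths: 4^3 = 64
P = 3/64 = 3/64

Answer: 3/64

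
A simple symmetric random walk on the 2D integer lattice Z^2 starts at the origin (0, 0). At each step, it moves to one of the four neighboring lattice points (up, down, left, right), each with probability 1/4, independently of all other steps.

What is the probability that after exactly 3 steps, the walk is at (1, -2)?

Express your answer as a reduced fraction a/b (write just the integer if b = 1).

Let h be the number of horizontal steps (so 3-h are vertical). To end at (1,-2) need (h+1)/2 right-steps and ((3-h)-2)/2 up-steps.
Sum over h with 1 ≤ h ≤ 1, h ≡ 1 (mod 2), 3-h ≡ 0 (mod 2):
h=1: C(3,1)·C(1,1)·C(2,0) = 3·1·1 = 3
Total favorable: 3
Total paths: 4^3 = 64
P = 3/64 = 3/64

Answer: 3/64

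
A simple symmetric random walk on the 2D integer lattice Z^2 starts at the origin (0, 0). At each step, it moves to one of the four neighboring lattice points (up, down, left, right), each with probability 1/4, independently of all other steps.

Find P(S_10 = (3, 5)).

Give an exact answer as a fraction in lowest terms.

Let h be the number of horizontal steps (so 10-h are vertical). To end at (3,5) need (h+3)/2 right-steps and ((10-h)+5)/2 up-steps.
Sum over h with 3 ≤ h ≤ 5, h ≡ 1 (mod 2), 10-h ≡ 1 (mod 2):
h=3: C(10,3)·C(3,3)·C(7,6) = 120·1·7 = 840
h=5: C(10,5)·C(5,4)·C(5,5) = 252·5·1 = 1260
Total favorable: 2100
Total paths: 4^10 = 1048576
P = 2100/1048576 = 525/262144

Answer: 525/262144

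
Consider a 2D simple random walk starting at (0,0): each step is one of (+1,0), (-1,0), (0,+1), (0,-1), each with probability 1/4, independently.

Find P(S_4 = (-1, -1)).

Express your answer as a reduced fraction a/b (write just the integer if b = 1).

Let h be the number of horizontal steps (so 4-h are vertical). To end at (-1,-1) need (h-1)/2 right-steps and ((4-h)-1)/2 up-steps.
Sum over h with 1 ≤ h ≤ 3, h ≡ 1 (mod 2), 4-h ≡ 1 (mod 2):
h=1: C(4,1)·C(1,0)·C(3,1) = 4·1·3 = 12
h=3: C(4,3)·C(3,1)·C(1,0) = 4·3·1 = 12
Total favorable: 24
Total paths: 4^4 = 256
P = 24/256 = 3/32

Answer: 3/32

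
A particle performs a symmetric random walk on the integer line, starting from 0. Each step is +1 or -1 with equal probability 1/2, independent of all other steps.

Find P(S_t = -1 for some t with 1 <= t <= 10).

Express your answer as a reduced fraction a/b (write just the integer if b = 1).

Count via complement. Let g(t,s) = #length-t paths at position s with S_1..S_t all ≠ -1.
g(t,s) = g(t-1,s-1) + g(t-1,s+1) for s ≠ -1; g(t,-1) = 0.
t=0: g(0,0)=1
t=1: g(1,1)=1
t=2: g(2,0)=1 g(2,2)=1
t=3: g(3,1)=2 g(3,3)=1
t=4: g(4,0)=2 g(4,2)=3 g(4,4)=1
t=5: g(5,1)=5 g(5,3)=4 g(5,5)=1
t=6: g(6,0)=5 g(6,2)=9 g(6,4)=5 g(6,6)=1
t=7: g(7,1)=14 g(7,3)=14 g(7,5)=6 g(7,7)=1
t=8: g(8,0)=14 g(8,2)=28 g(8,4)=20 g(8,6)=7 g(8,8)=1
t=9: g(9,1)=42 g(9,3)=48 g(9,5)=27 g(9,7)=8 g(9,9)=1
t=10: g(10,0)=42 g(10,2)=90 g(10,4)=75 g(10,6)=35 g(10,8)=9 g(10,10)=1
Paths never hitting -1: Σ_s g(10,s) = 252
Paths hitting -1: 2^10 - 252 = 772
P = 772/1024 = 193/256

Answer: 193/256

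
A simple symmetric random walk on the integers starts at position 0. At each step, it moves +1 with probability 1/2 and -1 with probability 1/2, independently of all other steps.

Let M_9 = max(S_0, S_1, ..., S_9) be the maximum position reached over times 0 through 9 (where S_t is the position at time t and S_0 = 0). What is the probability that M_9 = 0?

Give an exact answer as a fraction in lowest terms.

Answer: 63/256

Derivation:
Let M_9 = max(S_0,...,S_9). Use the reflection principle: for j ≥ 1, #{paths with M_9 ≥ j} = #{S_9 ≥ j} + #{S_9 ≥ j+1}.
P(M_9 ≥ 0) = 1 since S_0 = 0, so #{M_9 ≥ 0} = 512.
#{M_9 ≥ 1} = #{S_9 ≥ 1} + #{S_9 ≥ 2} = 256 + 130 = 386.
#{M_9 = 0} = 512 - 386 = 126.
P(M_9 = 0) = 126/512 = 63/256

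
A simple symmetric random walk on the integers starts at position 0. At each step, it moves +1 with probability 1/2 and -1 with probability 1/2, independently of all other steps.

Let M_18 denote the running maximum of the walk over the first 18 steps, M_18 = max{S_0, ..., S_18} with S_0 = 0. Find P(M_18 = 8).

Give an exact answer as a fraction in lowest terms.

Let M_18 = max(S_0,...,S_18). Use the reflection principle: for j ≥ 1, #{paths with M_18 ≥ j} = #{S_18 ≥ j} + #{S_18 ≥ j+1}.
By reflection, #{M_18 ≥ 8} = #{S_18 ≥ 8} + #{S_18 ≥ 9} = 12616 + 4048 = 16664.
#{M_18 ≥ 9} = #{S_18 ≥ 9} + #{S_18 ≥ 10} = 4048 + 4048 = 8096.
#{M_18 = 8} = 16664 - 8096 = 8568.
P(M_18 = 8) = 8568/262144 = 1071/32768

Answer: 1071/32768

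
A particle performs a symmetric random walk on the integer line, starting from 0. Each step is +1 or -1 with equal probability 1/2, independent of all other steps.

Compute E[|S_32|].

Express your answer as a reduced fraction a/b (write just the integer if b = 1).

Answer: 300540195/67108864

Derivation:
S_32 takes values m ≡ 0 (mod 2) with |m| ≤ 32; P(S_32=m) = C(32,(32+m)/2)/2^32.
Total paths: 2^32 = 4294967296
Distribution: P(S=-32)=1/4294967296, P(S=-30)=32/4294967296, P(S=-28)=496/4294967296, P(S=-26)=4960/4294967296, P(S=-24)=35960/4294967296, P(S=-22)=201376/4294967296, P(S=-20)=906192/4294967296, P(S=-18)=3365856/4294967296, P(S=-16)=10518300/4294967296, P(S=-14)=28048800/4294967296, P(S=-12)=64512240/4294967296, P(S=-10)=129024480/4294967296, P(S=-8)=225792840/4294967296, P(S=-6)=347373600/4294967296, P(S=-4)=471435600/4294967296, P(S=-2)=565722720/4294967296, P(S=0)=601080390/4294967296, P(S=2)=565722720/4294967296, P(S=4)=471435600/4294967296, P(S=6)=347373600/4294967296, P(S=8)=225792840/4294967296, P(S=10)=129024480/4294967296, P(S=12)=64512240/4294967296, P(S=14)=28048800/4294967296, P(S=16)=10518300/4294967296, P(S=18)=3365856/4294967296, P(S=20)=906192/4294967296, P(S=22)=201376/4294967296, P(S=24)=35960/4294967296, P(S=26)=4960/4294967296, P(S=28)=496/4294967296, P(S=30)=32/4294967296, P(S=32)=1/4294967296
E[|S_32|] = Σ_m |m|·P(S_32=m) = 19234572480/4294967296 = 300540195/67108864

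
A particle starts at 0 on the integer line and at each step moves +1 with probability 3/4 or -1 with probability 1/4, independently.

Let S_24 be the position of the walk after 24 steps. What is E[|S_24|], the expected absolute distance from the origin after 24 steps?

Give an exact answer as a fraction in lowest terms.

Answer: 105649962067677/8796093022208

Derivation:
S_24 takes values m ≡ 0 (mod 2) with |m| ≤ 24; P(S_24=m) = C(24,(24+m)/2) · (3/4)^((24+m)/2) · (1/4)^((24-m)/2).
Distribution: P(S=-24)=1/281474976710656, P(S=-22)=9/35184372088832, P(S=-20)=621/70368744177664, P(S=-18)=6831/35184372088832, P(S=-16)=430353/140737488355328, P(S=-14)=1291059/35184372088832, P(S=-12)=24530121/70368744177664, P(S=-10)=94616181/35184372088832, P(S=-8)=4825425231/281474976710656, P(S=-6)=1608475077/17592186044416, P(S=-4)=14476275693/35184372088832, P(S=-2)=27636526323/17592186044416, P(S=0)=359274842199/70368744177664, P(S=2)=248728736907/17592186044416, P(S=4)=1172578331133/35184372088832, P(S=6)=1172578331133/17592186044416, P(S=8)=31659614940591/281474976710656, P(S=10)=5586990871869/35184372088832, P(S=12)=13036312034361/70368744177664, P(S=14)=6175095174171/35184372088832, P(S=16)=18525285522513/140737488355328, P(S=18)=2646469360359/35184372088832, P(S=20)=2165293113021/70368744177664, P(S=22)=282429536481/35184372088832, P(S=24)=282429536481/281474976710656
E[|S_24|] = Σ_m |m|·P(S_24=m) = 105649962067677/8796093022208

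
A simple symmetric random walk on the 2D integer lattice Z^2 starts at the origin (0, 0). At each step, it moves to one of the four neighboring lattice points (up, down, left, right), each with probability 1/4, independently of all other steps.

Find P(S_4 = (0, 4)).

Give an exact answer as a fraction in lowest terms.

Answer: 1/256

Derivation:
Let h be the number of horizontal steps (so 4-h are vertical). To end at (0,4) need (h+0)/2 right-steps and ((4-h)+4)/2 up-steps.
Sum over h with 0 ≤ h ≤ 0, h ≡ 0 (mod 2), 4-h ≡ 0 (mod 2):
h=0: C(4,0)·C(0,0)·C(4,4) = 1·1·1 = 1
Total favorable: 1
Total paths: 4^4 = 256
P = 1/256 = 1/256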